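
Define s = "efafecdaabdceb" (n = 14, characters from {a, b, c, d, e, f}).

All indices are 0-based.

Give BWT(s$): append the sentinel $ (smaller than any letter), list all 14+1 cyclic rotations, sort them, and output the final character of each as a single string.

rank  rotation         last
    0  $efafecdaabdceb  b
    1  aabdceb$efafecd  d
    2  abdceb$efafecda  a
    3  afecdaabdceb$ef  f
    4  b$efafecdaabdce  e
    5  bdceb$efafecdaa  a
    6  cdaabdceb$efafe  e
    7  ceb$efafecdaabd  d
    8  daabdceb$efafec  c
    9  dceb$efafecdaab  b
   10  eb$efafecdaabdc  c
   11  ecdaabdceb$efaf  f
   12  efafecdaabdceb$  $
   13  fafecdaabdceb$e  e
   14  fecdaabdceb$efa  a

bdafeaedcbcf$ea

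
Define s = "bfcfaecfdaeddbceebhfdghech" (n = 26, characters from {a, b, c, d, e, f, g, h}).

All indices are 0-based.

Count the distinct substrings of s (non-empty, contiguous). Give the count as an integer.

rank→(start, suffix):
  0 → (4, 'aecfdaeddbceebhfdghech')
  1 → (9, 'aeddbceebhfdghech')
  2 → (13, 'bceebhfdghech')
  3 → (0, 'bfcfaecfdaeddbceebhfdghech')
  4 → (17, 'bhfdghech')
  5 → (14, 'ceebhfdghech')
  6 → (2, 'cfaecfdaeddbceebhfdghech')
  7 → (6, 'cfdaeddbceebhfdghech')
  8 → (24, 'ch')
  9 → (8, 'daeddbceebhfdghech')
  10 → (12, 'dbceebhfdghech')
  11 → (11, 'ddbceebhfdghech')
  12 → (20, 'dghech')
  13 → (16, 'ebhfdghech')
  14 → (5, 'ecfdaeddbceebhfdghech')
  15 → (23, 'ech')
  16 → (10, 'eddbceebhfdghech')
  17 → (15, 'eebhfdghech')
  18 → (3, 'faecfdaeddbceebhfdghech')
  19 → (1, 'fcfaecfdaeddbceebhfdghech')
  20 → (7, 'fdaeddbceebhfdghech')
  21 → (19, 'fdghech')
  22 → (21, 'ghech')
  23 → (25, 'h')
  24 → (22, 'hech')
  25 → (18, 'hfdghech')

SA = [4, 9, 13, 0, 17, 14, 2, 6, 24, 8, 12, 11, 20, 16, 5, 23, 10, 15, 3, 1, 7, 19, 21, 25, 22, 18]
[i] adj suffixes → lcp
  [1] 4/9 → 2 ('ae')
  [2] 9/13 → 0 ('')
  [3] 13/0 → 1 ('b')
  [4] 0/17 → 1 ('b')
  [5] 17/14 → 0 ('')
  [6] 14/2 → 1 ('c')
  [7] 2/6 → 2 ('cf')
  [8] 6/24 → 1 ('c')
  [9] 24/8 → 0 ('')
  [10] 8/12 → 1 ('d')
  [11] 12/11 → 1 ('d')
  [12] 11/20 → 1 ('d')
  [13] 20/16 → 0 ('')
  [14] 16/5 → 1 ('e')
  [15] 5/23 → 2 ('ec')
  [16] 23/10 → 1 ('e')
  [17] 10/15 → 1 ('e')
  [18] 15/3 → 0 ('')
  [19] 3/1 → 1 ('f')
  [20] 1/7 → 1 ('f')
  [21] 7/19 → 2 ('fd')
  [22] 19/21 → 0 ('')
  [23] 21/25 → 0 ('')
  [24] 25/22 → 1 ('h')
  [25] 22/18 → 1 ('h')

n(n+1)/2 = 26·27/2 = 351
Σ LCP = 0 + 2 + 0 + 1 + 1 + 0 + 1 + 2 + 1 + 0 + 1 + 1 + 1 + 0 + 1 + 2 + 1 + 1 + 0 + 1 + 1 + 2 + 0 + 0 + 1 + 1 = 22
distinct = 351 − 22 = 329

329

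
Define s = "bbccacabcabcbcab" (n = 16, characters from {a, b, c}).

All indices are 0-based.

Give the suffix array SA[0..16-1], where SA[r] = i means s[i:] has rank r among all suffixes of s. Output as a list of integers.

sorted suffixes:
  #0 SA[0]=14  'ab'
  #1 SA[1]=6  'abcabcbcab'
  #2 SA[2]=9  'abcbcab'
  #3 SA[3]=4  'acabcabcbcab'
  #4 SA[4]=15  'b'
  #5 SA[5]=0  'bbccacabcabcbcab'
  #6 SA[6]=12  'bcab'
  #7 SA[7]=7  'bcabcbcab'
  #8 SA[8]=10  'bcbcab'
  #9 SA[9]=1  'bccacabcabcbcab'
  #10 SA[10]=13  'cab'
  #11 SA[11]=5  'cabcabcbcab'
  #12 SA[12]=8  'cabcbcab'
  #13 SA[13]=3  'cacabcabcbcab'
  #14 SA[14]=11  'cbcab'
  #15 SA[15]=2  'ccacabcabcbcab'

[14, 6, 9, 4, 15, 0, 12, 7, 10, 1, 13, 5, 8, 3, 11, 2]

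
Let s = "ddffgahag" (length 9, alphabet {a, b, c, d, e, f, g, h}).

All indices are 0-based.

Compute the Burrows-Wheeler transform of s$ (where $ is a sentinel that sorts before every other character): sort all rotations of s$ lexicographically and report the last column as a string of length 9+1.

ghg$ddfafa

rank  rotation    last
    0  $ddffgahag  g
    1  ag$ddffgah  h
    2  ahag$ddffg  g
    3  ddffgahag$  $
    4  dffgahag$d  d
    5  ffgahag$dd  d
    6  fgahag$ddf  f
    7  g$ddffgaha  a
    8  gahag$ddff  f
    9  hag$ddffga  a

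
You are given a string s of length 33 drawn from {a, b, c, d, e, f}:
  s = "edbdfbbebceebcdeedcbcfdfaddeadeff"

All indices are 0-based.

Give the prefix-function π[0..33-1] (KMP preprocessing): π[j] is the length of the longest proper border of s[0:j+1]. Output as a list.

[0, 0, 0, 0, 0, 0, 0, 1, 0, 0, 1, 1, 0, 0, 0, 1, 1, 2, 0, 0, 0, 0, 0, 0, 0, 0, 0, 1, 0, 0, 1, 0, 0]

π[0] = 0
j=1 s[j]='d': π[1]=0 (border '')
j=2 s[j]='b': π[2]=0 (border '')
j=3 s[j]='d': π[3]=0 (border '')
j=4 s[j]='f': π[4]=0 (border '')
j=5 s[j]='b': π[5]=0 (border '')
j=6 s[j]='b': π[6]=0 (border '')
j=7 s[j]='e': π[7]=1 (border 'e')
j=8 s[j]='b': k: 1→0; π[8]=0 (border '')
j=9 s[j]='c': π[9]=0 (border '')
j=10 s[j]='e': π[10]=1 (border 'e')
j=11 s[j]='e': k: 1→0; π[11]=1 (border 'e')
j=12 s[j]='b': k: 1→0; π[12]=0 (border '')
j=13 s[j]='c': π[13]=0 (border '')
j=14 s[j]='d': π[14]=0 (border '')
j=15 s[j]='e': π[15]=1 (border 'e')
j=16 s[j]='e': k: 1→0; π[16]=1 (border 'e')
j=17 s[j]='d': π[17]=2 (border 'ed')
j=18 s[j]='c': k: 2→0; π[18]=0 (border '')
j=19 s[j]='b': π[19]=0 (border '')
j=20 s[j]='c': π[20]=0 (border '')
j=21 s[j]='f': π[21]=0 (border '')
j=22 s[j]='d': π[22]=0 (border '')
j=23 s[j]='f': π[23]=0 (border '')
j=24 s[j]='a': π[24]=0 (border '')
j=25 s[j]='d': π[25]=0 (border '')
j=26 s[j]='d': π[26]=0 (border '')
j=27 s[j]='e': π[27]=1 (border 'e')
j=28 s[j]='a': k: 1→0; π[28]=0 (border '')
j=29 s[j]='d': π[29]=0 (border '')
j=30 s[j]='e': π[30]=1 (border 'e')
j=31 s[j]='f': k: 1→0; π[31]=0 (border '')
j=32 s[j]='f': π[32]=0 (border '')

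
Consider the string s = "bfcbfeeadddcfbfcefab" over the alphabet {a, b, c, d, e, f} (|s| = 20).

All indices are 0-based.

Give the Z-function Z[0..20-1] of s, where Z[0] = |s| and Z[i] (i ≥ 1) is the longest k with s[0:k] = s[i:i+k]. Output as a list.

[20, 0, 0, 2, 0, 0, 0, 0, 0, 0, 0, 0, 0, 3, 0, 0, 0, 0, 0, 1]

Z[0]=20
i=1: outside box; Z[1]=0
i=2: outside box; Z[2]=0
i=3: outside box; Z[3]=2 extend→box=[3,5)
i=4: min(r-i=1, Z[1]=0)=0; Z[4]=0
i=5: outside box; Z[5]=0
i=6: outside box; Z[6]=0
i=7: outside box; Z[7]=0
i=8: outside box; Z[8]=0
i=9: outside box; Z[9]=0
i=10: outside box; Z[10]=0
i=11: outside box; Z[11]=0
i=12: outside box; Z[12]=0
i=13: outside box; Z[13]=3 extend→box=[13,16)
i=14: min(r-i=2, Z[1]=0)=0; Z[14]=0
i=15: min(r-i=1, Z[2]=0)=0; Z[15]=0
i=16: outside box; Z[16]=0
i=17: outside box; Z[17]=0
i=18: outside box; Z[18]=0
i=19: outside box; Z[19]=1 extend→box=[19,20)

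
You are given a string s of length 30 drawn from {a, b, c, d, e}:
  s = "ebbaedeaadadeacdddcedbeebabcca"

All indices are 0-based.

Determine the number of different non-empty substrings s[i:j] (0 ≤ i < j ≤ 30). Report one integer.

sorted suffixes:
  #0 SA[0]=29  'a'
  #1 SA[1]=7  'aadadeacdddcedbeebabcca'
  #2 SA[2]=25  'abcca'
  #3 SA[3]=13  'acdddcedbeebabcca'
  #4 SA[4]=8  'adadeacdddcedbeebabcca'
  #5 SA[5]=10  'adeacdddcedbeebabcca'
  #6 SA[6]=3  'aedeaadadeacdddcedbeebabcca'
  #7 SA[7]=24  'babcca'
  #8 SA[8]=2  'baedeaadadeacdddcedbeebabcca'
  #9 SA[9]=1  'bbaedeaadadeacdddcedbeebabcca'
  #10 SA[10]=26  'bcca'
  #11 SA[11]=21  'beebabcca'
  #12 SA[12]=28  'ca'
  #13 SA[13]=27  'cca'
  #14 SA[14]=14  'cdddcedbeebabcca'
  #15 SA[15]=18  'cedbeebabcca'
  #16 SA[16]=9  'dadeacdddcedbeebabcca'
  #17 SA[17]=20  'dbeebabcca'
  #18 SA[18]=17  'dcedbeebabcca'
  #19 SA[19]=16  'ddcedbeebabcca'
  #20 SA[20]=15  'dddcedbeebabcca'
  #21 SA[21]=5  'deaadadeacdddcedbeebabcca'
  #22 SA[22]=11  'deacdddcedbeebabcca'
  #23 SA[23]=6  'eaadadeacdddcedbeebabcca'
  #24 SA[24]=12  'eacdddcedbeebabcca'
  #25 SA[25]=23  'ebabcca'
  #26 SA[26]=0  'ebbaedeaadadeacdddcedbeebabcca'
  #27 SA[27]=19  'edbeebabcca'
  #28 SA[28]=4  'edeaadadeacdddcedbeebabcca'
  #29 SA[29]=22  'eebabcca'

SA = [29, 7, 25, 13, 8, 10, 3, 24, 2, 1, 26, 21, 28, 27, 14, 18, 9, 20, 17, 16, 15, 5, 11, 6, 12, 23, 0, 19, 4, 22]
rank  pair      lcp
   1  s[29:],s[7:]  1  'a'
   2  s[7:],s[25:]  1  'a'
   3  s[25:],s[13:]  1  'a'
   4  s[13:],s[8:]  1  'a'
   5  s[8:],s[10:]  2  'ad'
   6  s[10:],s[3:]  1  'a'
   7  s[3:],s[24:]  0  ''
   8  s[24:],s[2:]  2  'ba'
   9  s[2:],s[1:]  1  'b'
  10  s[1:],s[26:]  1  'b'
  11  s[26:],s[21:]  1  'b'
  12  s[21:],s[28:]  0  ''
  13  s[28:],s[27:]  1  'c'
  14  s[27:],s[14:]  1  'c'
  15  s[14:],s[18:]  1  'c'
  16  s[18:],s[9:]  0  ''
  17  s[9:],s[20:]  1  'd'
  18  s[20:],s[17:]  1  'd'
  19  s[17:],s[16:]  1  'd'
  20  s[16:],s[15:]  2  'dd'
  21  s[15:],s[5:]  1  'd'
  22  s[5:],s[11:]  3  'dea'
  23  s[11:],s[6:]  0  ''
  24  s[6:],s[12:]  2  'ea'
  25  s[12:],s[23:]  1  'e'
  26  s[23:],s[0:]  2  'eb'
  27  s[0:],s[19:]  1  'e'
  28  s[19:],s[4:]  2  'ed'
  29  s[4:],s[22:]  1  'e'

n(n+1)/2 = 30·31/2 = 465
Σ LCP = 0 + 1 + 1 + 1 + 1 + 2 + 1 + 0 + 2 + 1 + 1 + 1 + 0 + 1 + 1 + 1 + 0 + 1 + 1 + 1 + 2 + 1 + 3 + 0 + 2 + 1 + 2 + 1 + 2 + 1 = 33
distinct = 465 − 33 = 432

432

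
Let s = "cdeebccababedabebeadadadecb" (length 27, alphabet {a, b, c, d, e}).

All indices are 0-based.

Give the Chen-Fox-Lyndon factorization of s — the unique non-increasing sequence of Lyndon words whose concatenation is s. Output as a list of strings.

emit factor 1: 'cdee' (i=0, period=4)
emit factor 2: 'bcc' (i=4, period=3)
emit factor 3: 'ababedabebeadadadecb' (i=7, period=20)

["cdee", "bcc", "ababedabebeadadadecb"]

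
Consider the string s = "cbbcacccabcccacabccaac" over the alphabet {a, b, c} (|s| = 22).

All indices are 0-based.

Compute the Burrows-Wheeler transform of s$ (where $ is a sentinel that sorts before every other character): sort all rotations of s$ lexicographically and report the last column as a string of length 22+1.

ccccacccbaaacaccb$bccab

rank  rotation                 last
    0  $cbbcacccabcccacabccaac  c
    1  aac$cbbcacccabcccacabcc  c
    2  abccaac$cbbcacccabcccac  c
    3  abcccacabccaac$cbbcaccc  c
    4  ac$cbbcacccabcccacabcca  a
    5  acabccaac$cbbcacccabccc  c
    6  acccabcccacabccaac$cbbc  c
    7  bbcacccabcccacabccaac$c  c
    8  bcacccabcccacabccaac$cb  b
    9  bccaac$cbbcacccabcccaca  a
   10  bcccacabccaac$cbbcaccca  a
   11  c$cbbcacccabcccacabccaa  a
   12  caac$cbbcacccabcccacabc  c
   13  cabccaac$cbbcacccabccca  a
   14  cabcccacabccaac$cbbcacc  c
   15  cacabccaac$cbbcacccabcc  c
   16  cacccabcccacabccaac$cbb  b
   17  cbbcacccabcccacabccaac$  $
   18  ccaac$cbbcacccabcccacab  b
   19  ccabcccacabccaac$cbbcac  c
   20  ccacabccaac$cbbcacccabc  c
   21  cccabcccacabccaac$cbbca  a
   22  cccacabccaac$cbbcacccab  b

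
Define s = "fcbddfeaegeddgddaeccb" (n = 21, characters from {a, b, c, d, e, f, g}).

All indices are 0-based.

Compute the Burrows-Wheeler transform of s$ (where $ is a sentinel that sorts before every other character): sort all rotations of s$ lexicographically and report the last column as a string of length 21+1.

rank  rotation                last
    0  $fcbddfeaegeddgddaeccb  b
    1  aeccb$fcbddfeaegeddgdd  d
    2  aegeddgddaeccb$fcbddfe  e
    3  b$fcbddfeaegeddgddaecc  c
    4  bddfeaegeddgddaeccb$fc  c
    5  cb$fcbddfeaegeddgddaec  c
    6  cbddfeaegeddgddaeccb$f  f
    7  ccb$fcbddfeaegeddgddae  e
    8  daeccb$fcbddfeaegeddgd  d
    9  ddaeccb$fcbddfeaegeddg  g
   10  ddfeaegeddgddaeccb$fcb  b
   11  ddgddaeccb$fcbddfeaege  e
   12  dfeaegeddgddaeccb$fcbd  d
   13  dgddaeccb$fcbddfeaeged  d
   14  eaegeddgddaeccb$fcbddf  f
   15  eccb$fcbddfeaegeddgdda  a
   16  eddgddaeccb$fcbddfeaeg  g
   17  egeddgddaeccb$fcbddfea  a
   18  fcbddfeaegeddgddaeccb$  $
   19  feaegeddgddaeccb$fcbdd  d
   20  gddaeccb$fcbddfeaegedd  d
   21  geddgddaeccb$fcbddfeae  e

bdecccfedgbeddfaga$dde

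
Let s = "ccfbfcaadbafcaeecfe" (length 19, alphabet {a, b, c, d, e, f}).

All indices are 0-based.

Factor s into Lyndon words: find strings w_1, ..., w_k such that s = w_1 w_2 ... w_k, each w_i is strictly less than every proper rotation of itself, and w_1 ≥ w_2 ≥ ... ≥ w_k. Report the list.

["ccf", "bfc", "aadbafcaeecfe"]

emit factor 1: 'ccf' (i=0, period=3)
emit factor 2: 'bfc' (i=3, period=3)
emit factor 3: 'aadbafcaeecfe' (i=6, period=13)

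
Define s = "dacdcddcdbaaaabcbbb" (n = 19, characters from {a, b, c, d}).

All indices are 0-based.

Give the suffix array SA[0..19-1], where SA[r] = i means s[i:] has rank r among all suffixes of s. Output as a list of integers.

sorted suffixes:
  #0 SA[0]=10  'aaaabcbbb'
  #1 SA[1]=11  'aaabcbbb'
  #2 SA[2]=12  'aabcbbb'
  #3 SA[3]=13  'abcbbb'
  #4 SA[4]=1  'acdcddcdbaaaabcbbb'
  #5 SA[5]=18  'b'
  #6 SA[6]=9  'baaaabcbbb'
  #7 SA[7]=17  'bb'
  #8 SA[8]=16  'bbb'
  #9 SA[9]=14  'bcbbb'
  #10 SA[10]=15  'cbbb'
  #11 SA[11]=7  'cdbaaaabcbbb'
  #12 SA[12]=2  'cdcddcdbaaaabcbbb'
  #13 SA[13]=4  'cddcdbaaaabcbbb'
  #14 SA[14]=0  'dacdcddcdbaaaabcbbb'
  #15 SA[15]=8  'dbaaaabcbbb'
  #16 SA[16]=6  'dcdbaaaabcbbb'
  #17 SA[17]=3  'dcddcdbaaaabcbbb'
  #18 SA[18]=5  'ddcdbaaaabcbbb'

[10, 11, 12, 13, 1, 18, 9, 17, 16, 14, 15, 7, 2, 4, 0, 8, 6, 3, 5]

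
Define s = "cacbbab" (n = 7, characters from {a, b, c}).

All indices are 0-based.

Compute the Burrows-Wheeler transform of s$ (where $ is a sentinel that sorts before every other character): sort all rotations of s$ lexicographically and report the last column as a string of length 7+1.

bbcabc$a

rank  rotation  last
    0  $cacbbab  b
    1  ab$cacbb  b
    2  acbbab$c  c
    3  b$cacbba  a
    4  bab$cacb  b
    5  bbab$cac  c
    6  cacbbab$  $
    7  cbbab$ca  a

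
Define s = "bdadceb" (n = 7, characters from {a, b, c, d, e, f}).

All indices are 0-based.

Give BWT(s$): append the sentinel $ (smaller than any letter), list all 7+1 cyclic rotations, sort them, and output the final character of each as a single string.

bde$dbac

rank  rotation  last
    0  $bdadceb  b
    1  adceb$bd  d
    2  b$bdadce  e
    3  bdadceb$  $
    4  ceb$bdad  d
    5  dadceb$b  b
    6  dceb$bda  a
    7  eb$bdadc  c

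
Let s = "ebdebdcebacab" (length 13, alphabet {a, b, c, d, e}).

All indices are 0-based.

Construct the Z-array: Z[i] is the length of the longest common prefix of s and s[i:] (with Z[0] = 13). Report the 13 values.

[13, 0, 0, 3, 0, 0, 0, 2, 0, 0, 0, 0, 0]

Z[0]=13
i=1: i≥r, start 0; Z[1]=0
i=2: i≥r, start 0; Z[2]=0
i=3: i≥r, start 0; Z[3]=3 grow→box=[3,6)
i=4: min(r-i=2, Z[1]=0)=0; Z[4]=0
i=5: min(r-i=1, Z[2]=0)=0; Z[5]=0
i=6: i≥r, start 0; Z[6]=0
i=7: i≥r, start 0; Z[7]=2 grow→box=[7,9)
i=8: min(r-i=1, Z[1]=0)=0; Z[8]=0
i=9: i≥r, start 0; Z[9]=0
i=10: i≥r, start 0; Z[10]=0
i=11: i≥r, start 0; Z[11]=0
i=12: i≥r, start 0; Z[12]=0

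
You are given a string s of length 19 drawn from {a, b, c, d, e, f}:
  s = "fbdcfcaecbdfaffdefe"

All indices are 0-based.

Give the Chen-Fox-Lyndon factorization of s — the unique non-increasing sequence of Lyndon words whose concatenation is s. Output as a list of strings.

["f", "bdcfc", "aecbdfaffdefe"]

emit factor 1: 'f' (i=0, period=1)
emit factor 2: 'bdcfc' (i=1, period=5)
emit factor 3: 'aecbdfaffdefe' (i=6, period=13)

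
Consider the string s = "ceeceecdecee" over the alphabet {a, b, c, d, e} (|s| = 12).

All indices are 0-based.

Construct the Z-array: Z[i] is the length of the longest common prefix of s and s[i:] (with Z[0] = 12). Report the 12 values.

[12, 0, 0, 4, 0, 0, 1, 0, 0, 3, 0, 0]

Z[0]=12
i=1: fresh scan; Z[1]=0
i=2: fresh scan; Z[2]=0
i=3: fresh scan; Z[3]=4 extend→box=[3,7)
i=4: min(r-i=3, Z[1]=0)=0; Z[4]=0
i=5: min(r-i=2, Z[2]=0)=0; Z[5]=0
i=6: min(r-i=1, Z[3]=4)=1; Z[6]=1
i=7: fresh scan; Z[7]=0
i=8: fresh scan; Z[8]=0
i=9: fresh scan; Z[9]=3 extend→box=[9,12)
i=10: min(r-i=2, Z[1]=0)=0; Z[10]=0
i=11: min(r-i=1, Z[2]=0)=0; Z[11]=0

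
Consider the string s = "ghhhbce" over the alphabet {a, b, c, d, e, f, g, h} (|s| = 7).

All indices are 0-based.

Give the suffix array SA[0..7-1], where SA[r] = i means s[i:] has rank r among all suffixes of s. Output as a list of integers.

sorted suffixes:
  #0 SA[0]=4  'bce'
  #1 SA[1]=5  'ce'
  #2 SA[2]=6  'e'
  #3 SA[3]=0  'ghhhbce'
  #4 SA[4]=3  'hbce'
  #5 SA[5]=2  'hhbce'
  #6 SA[6]=1  'hhhbce'

[4, 5, 6, 0, 3, 2, 1]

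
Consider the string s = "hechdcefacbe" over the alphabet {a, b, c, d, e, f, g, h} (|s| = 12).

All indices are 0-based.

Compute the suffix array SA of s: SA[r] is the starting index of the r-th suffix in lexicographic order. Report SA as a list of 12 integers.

sorted suffixes:
  #0 SA[0]=8  'acbe'
  #1 SA[1]=10  'be'
  #2 SA[2]=9  'cbe'
  #3 SA[3]=5  'cefacbe'
  #4 SA[4]=2  'chdcefacbe'
  #5 SA[5]=4  'dcefacbe'
  #6 SA[6]=11  'e'
  #7 SA[7]=1  'echdcefacbe'
  #8 SA[8]=6  'efacbe'
  #9 SA[9]=7  'facbe'
  #10 SA[10]=3  'hdcefacbe'
  #11 SA[11]=0  'hechdcefacbe'

[8, 10, 9, 5, 2, 4, 11, 1, 6, 7, 3, 0]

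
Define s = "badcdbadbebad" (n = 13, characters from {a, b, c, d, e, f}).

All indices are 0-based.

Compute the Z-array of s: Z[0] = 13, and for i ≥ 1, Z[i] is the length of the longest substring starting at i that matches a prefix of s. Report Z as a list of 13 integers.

Z[0]=13
i=1: fresh scan; Z[1]=0
i=2: fresh scan; Z[2]=0
i=3: fresh scan; Z[3]=0
i=4: fresh scan; Z[4]=0
i=5: fresh scan; Z[5]=3 extend→box=[5,8)
i=6: min(r-i=2, Z[1]=0)=0; Z[6]=0
i=7: min(r-i=1, Z[2]=0)=0; Z[7]=0
i=8: fresh scan; Z[8]=1 extend→box=[8,9)
i=9: fresh scan; Z[9]=0
i=10: fresh scan; Z[10]=3 extend→box=[10,13)
i=11: min(r-i=2, Z[1]=0)=0; Z[11]=0
i=12: min(r-i=1, Z[2]=0)=0; Z[12]=0

[13, 0, 0, 0, 0, 3, 0, 0, 1, 0, 3, 0, 0]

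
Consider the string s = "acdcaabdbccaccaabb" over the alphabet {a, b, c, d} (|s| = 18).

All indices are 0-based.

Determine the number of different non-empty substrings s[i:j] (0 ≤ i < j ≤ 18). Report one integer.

147

rank | idx | suffix
   0 |  14 | aabb
   1 |   4 | aabdbccaccaabb
   2 |  15 | abb
   3 |   5 | abdbccaccaabb
   4 |  11 | accaabb
   5 |   0 | acdcaabdbccaccaabb
   6 |  17 | b
   7 |  16 | bb
   8 |   8 | bccaccaabb
   9 |   6 | bdbccaccaabb
  10 |  13 | caabb
  11 |   3 | caabdbccaccaabb
  12 |  10 | caccaabb
  13 |  12 | ccaabb
  14 |   9 | ccaccaabb
  15 |   1 | cdcaabdbccaccaabb
  16 |   7 | dbccaccaabb
  17 |   2 | dcaabdbccaccaabb

SA = [14, 4, 15, 5, 11, 0, 17, 16, 8, 6, 13, 3, 10, 12, 9, 1, 7, 2]
rank  pair      lcp
   1  s[14:],s[4:]  3  'aab'
   2  s[4:],s[15:]  1  'a'
   3  s[15:],s[5:]  2  'ab'
   4  s[5:],s[11:]  1  'a'
   5  s[11:],s[0:]  2  'ac'
   6  s[0:],s[17:]  0  ''
   7  s[17:],s[16:]  1  'b'
   8  s[16:],s[8:]  1  'b'
   9  s[8:],s[6:]  1  'b'
  10  s[6:],s[13:]  0  ''
  11  s[13:],s[3:]  4  'caab'
  12  s[3:],s[10:]  2  'ca'
  13  s[10:],s[12:]  1  'c'
  14  s[12:],s[9:]  3  'cca'
  15  s[9:],s[1:]  1  'c'
  16  s[1:],s[7:]  0  ''
  17  s[7:],s[2:]  1  'd'

n(n+1)/2 = 18·19/2 = 171
Σ LCP = 0 + 3 + 1 + 2 + 1 + 2 + 0 + 1 + 1 + 1 + 0 + 4 + 2 + 1 + 3 + 1 + 0 + 1 = 24
distinct = 171 − 24 = 147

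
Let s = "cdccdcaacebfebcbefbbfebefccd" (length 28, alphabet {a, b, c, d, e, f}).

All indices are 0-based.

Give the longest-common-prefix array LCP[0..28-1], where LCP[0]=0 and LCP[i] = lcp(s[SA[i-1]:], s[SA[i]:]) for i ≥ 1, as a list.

sorted suffixes:
  #0 SA[0]=6  'aacebfebcbefbbfebefccd'
  #1 SA[1]=7  'acebfebcbefbbfebefccd'
  #2 SA[2]=18  'bbfebefccd'
  #3 SA[3]=13  'bcbefbbfebefccd'
  #4 SA[4]=15  'befbbfebefccd'
  #5 SA[5]=22  'befccd'
  #6 SA[6]=10  'bfebcbefbbfebefccd'
  #7 SA[7]=19  'bfebefccd'
  #8 SA[8]=5  'caacebfebcbefbbfebefccd'
  #9 SA[9]=14  'cbefbbfebefccd'
  #10 SA[10]=25  'ccd'
  #11 SA[11]=2  'ccdcaacebfebcbefbbfebefccd'
  #12 SA[12]=26  'cd'
  #13 SA[13]=3  'cdcaacebfebcbefbbfebefccd'
  #14 SA[14]=0  'cdccdcaacebfebcbefbbfebefccd'
  #15 SA[15]=8  'cebfebcbefbbfebefccd'
  #16 SA[16]=27  'd'
  #17 SA[17]=4  'dcaacebfebcbefbbfebefccd'
  #18 SA[18]=1  'dccdcaacebfebcbefbbfebefccd'
  #19 SA[19]=12  'ebcbefbbfebefccd'
  #20 SA[20]=21  'ebefccd'
  #21 SA[21]=9  'ebfebcbefbbfebefccd'
  #22 SA[22]=16  'efbbfebefccd'
  #23 SA[23]=23  'efccd'
  #24 SA[24]=17  'fbbfebefccd'
  #25 SA[25]=24  'fccd'
  #26 SA[26]=11  'febcbefbbfebefccd'
  #27 SA[27]=20  'febefccd'

SA = [6, 7, 18, 13, 15, 22, 10, 19, 5, 14, 25, 2, 26, 3, 0, 8, 27, 4, 1, 12, 21, 9, 16, 23, 17, 24, 11, 20]
rank  pair      lcp
   1  s[6:],s[7:]  1  'a'
   2  s[7:],s[18:]  0  ''
   3  s[18:],s[13:]  1  'b'
   4  s[13:],s[15:]  1  'b'
   5  s[15:],s[22:]  3  'bef'
   6  s[22:],s[10:]  1  'b'
   7  s[10:],s[19:]  4  'bfeb'
   8  s[19:],s[5:]  0  ''
   9  s[5:],s[14:]  1  'c'
  10  s[14:],s[25:]  1  'c'
  11  s[25:],s[2:]  3  'ccd'
  12  s[2:],s[26:]  1  'c'
  13  s[26:],s[3:]  2  'cd'
  14  s[3:],s[0:]  3  'cdc'
  15  s[0:],s[8:]  1  'c'
  16  s[8:],s[27:]  0  ''
  17  s[27:],s[4:]  1  'd'
  18  s[4:],s[1:]  2  'dc'
  19  s[1:],s[12:]  0  ''
  20  s[12:],s[21:]  2  'eb'
  21  s[21:],s[9:]  2  'eb'
  22  s[9:],s[16:]  1  'e'
  23  s[16:],s[23:]  2  'ef'
  24  s[23:],s[17:]  0  ''
  25  s[17:],s[24:]  1  'f'
  26  s[24:],s[11:]  1  'f'
  27  s[11:],s[20:]  3  'feb'

[0, 1, 0, 1, 1, 3, 1, 4, 0, 1, 1, 3, 1, 2, 3, 1, 0, 1, 2, 0, 2, 2, 1, 2, 0, 1, 1, 3]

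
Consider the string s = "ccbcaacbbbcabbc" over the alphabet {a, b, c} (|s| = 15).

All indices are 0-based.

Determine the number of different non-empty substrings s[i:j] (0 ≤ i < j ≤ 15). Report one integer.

100

rank→(start, suffix):
  0 → (4, 'aacbbbcabbc')
  1 → (11, 'abbc')
  2 → (5, 'acbbbcabbc')
  3 → (7, 'bbbcabbc')
  4 → (12, 'bbc')
  5 → (8, 'bbcabbc')
  6 → (13, 'bc')
  7 → (2, 'bcaacbbbcabbc')
  8 → (9, 'bcabbc')
  9 → (14, 'c')
  10 → (3, 'caacbbbcabbc')
  11 → (10, 'cabbc')
  12 → (6, 'cbbbcabbc')
  13 → (1, 'cbcaacbbbcabbc')
  14 → (0, 'ccbcaacbbbcabbc')

SA = [4, 11, 5, 7, 12, 8, 13, 2, 9, 14, 3, 10, 6, 1, 0]
[i] adj suffixes → lcp
  [1] 4/11 → 1 ('a')
  [2] 11/5 → 1 ('a')
  [3] 5/7 → 0 ('')
  [4] 7/12 → 2 ('bb')
  [5] 12/8 → 3 ('bbc')
  [6] 8/13 → 1 ('b')
  [7] 13/2 → 2 ('bc')
  [8] 2/9 → 3 ('bca')
  [9] 9/14 → 0 ('')
  [10] 14/3 → 1 ('c')
  [11] 3/10 → 2 ('ca')
  [12] 10/6 → 1 ('c')
  [13] 6/1 → 2 ('cb')
  [14] 1/0 → 1 ('c')

n(n+1)/2 = 15·16/2 = 120
Σ LCP = 0 + 1 + 1 + 0 + 2 + 3 + 1 + 2 + 3 + 0 + 1 + 2 + 1 + 2 + 1 = 20
distinct = 120 − 20 = 100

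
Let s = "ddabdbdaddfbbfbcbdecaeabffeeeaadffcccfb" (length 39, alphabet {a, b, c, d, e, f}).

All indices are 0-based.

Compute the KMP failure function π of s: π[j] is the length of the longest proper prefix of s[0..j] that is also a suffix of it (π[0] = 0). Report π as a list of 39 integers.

π[0] = 0
j=1 s[j]='d': π[1]=1 (border 'd')
j=2 s[j]='a': k: 1→0; π[2]=0 (border '')
j=3 s[j]='b': π[3]=0 (border '')
j=4 s[j]='d': π[4]=1 (border 'd')
j=5 s[j]='b': k: 1→0; π[5]=0 (border '')
j=6 s[j]='d': π[6]=1 (border 'd')
j=7 s[j]='a': k: 1→0; π[7]=0 (border '')
j=8 s[j]='d': π[8]=1 (border 'd')
j=9 s[j]='d': π[9]=2 (border 'dd')
j=10 s[j]='f': k: 2→1→0; π[10]=0 (border '')
j=11 s[j]='b': π[11]=0 (border '')
j=12 s[j]='b': π[12]=0 (border '')
j=13 s[j]='f': π[13]=0 (border '')
j=14 s[j]='b': π[14]=0 (border '')
j=15 s[j]='c': π[15]=0 (border '')
j=16 s[j]='b': π[16]=0 (border '')
j=17 s[j]='d': π[17]=1 (border 'd')
j=18 s[j]='e': k: 1→0; π[18]=0 (border '')
j=19 s[j]='c': π[19]=0 (border '')
j=20 s[j]='a': π[20]=0 (border '')
j=21 s[j]='e': π[21]=0 (border '')
j=22 s[j]='a': π[22]=0 (border '')
j=23 s[j]='b': π[23]=0 (border '')
j=24 s[j]='f': π[24]=0 (border '')
j=25 s[j]='f': π[25]=0 (border '')
j=26 s[j]='e': π[26]=0 (border '')
j=27 s[j]='e': π[27]=0 (border '')
j=28 s[j]='e': π[28]=0 (border '')
j=29 s[j]='a': π[29]=0 (border '')
j=30 s[j]='a': π[30]=0 (border '')
j=31 s[j]='d': π[31]=1 (border 'd')
j=32 s[j]='f': k: 1→0; π[32]=0 (border '')
j=33 s[j]='f': π[33]=0 (border '')
j=34 s[j]='c': π[34]=0 (border '')
j=35 s[j]='c': π[35]=0 (border '')
j=36 s[j]='c': π[36]=0 (border '')
j=37 s[j]='f': π[37]=0 (border '')
j=38 s[j]='b': π[38]=0 (border '')

[0, 1, 0, 0, 1, 0, 1, 0, 1, 2, 0, 0, 0, 0, 0, 0, 0, 1, 0, 0, 0, 0, 0, 0, 0, 0, 0, 0, 0, 0, 0, 1, 0, 0, 0, 0, 0, 0, 0]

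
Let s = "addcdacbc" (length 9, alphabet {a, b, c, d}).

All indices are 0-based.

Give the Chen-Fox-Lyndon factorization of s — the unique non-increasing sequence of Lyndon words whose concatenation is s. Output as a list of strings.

emit factor 1: 'addcd' (i=0, period=5)
emit factor 2: 'acbc' (i=5, period=4)

["addcd", "acbc"]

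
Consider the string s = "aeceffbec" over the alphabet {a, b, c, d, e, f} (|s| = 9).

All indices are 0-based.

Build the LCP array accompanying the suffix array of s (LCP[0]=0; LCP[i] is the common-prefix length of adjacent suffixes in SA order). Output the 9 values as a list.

[0, 0, 0, 1, 0, 2, 1, 0, 1]

sorted suffixes:
  #0 SA[0]=0  'aeceffbec'
  #1 SA[1]=6  'bec'
  #2 SA[2]=8  'c'
  #3 SA[3]=2  'ceffbec'
  #4 SA[4]=7  'ec'
  #5 SA[5]=1  'eceffbec'
  #6 SA[6]=3  'effbec'
  #7 SA[7]=5  'fbec'
  #8 SA[8]=4  'ffbec'

SA = [0, 6, 8, 2, 7, 1, 3, 5, 4]
[i] adj suffixes → lcp
  [1] 0/6 → 0 ('')
  [2] 6/8 → 0 ('')
  [3] 8/2 → 1 ('c')
  [4] 2/7 → 0 ('')
  [5] 7/1 → 2 ('ec')
  [6] 1/3 → 1 ('e')
  [7] 3/5 → 0 ('')
  [8] 5/4 → 1 ('f')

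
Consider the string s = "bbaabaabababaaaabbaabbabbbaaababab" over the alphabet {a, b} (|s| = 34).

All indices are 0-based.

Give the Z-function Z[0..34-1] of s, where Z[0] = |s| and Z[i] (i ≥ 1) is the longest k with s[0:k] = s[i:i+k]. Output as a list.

Z[0]=34
i=1: i≥r, start 0; Z[1]=1 scan→box=[1,2)
i=2: i≥r, start 0; Z[2]=0
i=3: i≥r, start 0; Z[3]=0
i=4: i≥r, start 0; Z[4]=1 scan→box=[4,5)
i=5: i≥r, start 0; Z[5]=0
i=6: i≥r, start 0; Z[6]=0
i=7: i≥r, start 0; Z[7]=1 scan→box=[7,8)
i=8: i≥r, start 0; Z[8]=0
i=9: i≥r, start 0; Z[9]=1 scan→box=[9,10)
i=10: i≥r, start 0; Z[10]=0
i=11: i≥r, start 0; Z[11]=1 scan→box=[11,12)
i=12: i≥r, start 0; Z[12]=0
i=13: i≥r, start 0; Z[13]=0
i=14: i≥r, start 0; Z[14]=0
i=15: i≥r, start 0; Z[15]=0
i=16: i≥r, start 0; Z[16]=5 scan→box=[16,21)
i=17: min(r-i=4, Z[1]=1)=1; Z[17]=1
i=18: min(r-i=3, Z[2]=0)=0; Z[18]=0
i=19: min(r-i=2, Z[3]=0)=0; Z[19]=0
i=20: min(r-i=1, Z[4]=1)=1; Z[20]=3 scan→box=[20,23)
i=21: min(r-i=2, Z[1]=1)=1; Z[21]=1
i=22: min(r-i=1, Z[2]=0)=0; Z[22]=0
i=23: i≥r, start 0; Z[23]=2 scan→box=[23,25)
i=24: min(r-i=1, Z[1]=1)=1; Z[24]=4 scan→box=[24,28)
i=25: min(r-i=3, Z[1]=1)=1; Z[25]=1
i=26: min(r-i=2, Z[2]=0)=0; Z[26]=0
i=27: min(r-i=1, Z[3]=0)=0; Z[27]=0
i=28: i≥r, start 0; Z[28]=0
i=29: i≥r, start 0; Z[29]=1 scan→box=[29,30)
i=30: i≥r, start 0; Z[30]=0
i=31: i≥r, start 0; Z[31]=1 scan→box=[31,32)
i=32: i≥r, start 0; Z[32]=0
i=33: i≥r, start 0; Z[33]=1 scan→box=[33,34)

[34, 1, 0, 0, 1, 0, 0, 1, 0, 1, 0, 1, 0, 0, 0, 0, 5, 1, 0, 0, 3, 1, 0, 2, 4, 1, 0, 0, 0, 1, 0, 1, 0, 1]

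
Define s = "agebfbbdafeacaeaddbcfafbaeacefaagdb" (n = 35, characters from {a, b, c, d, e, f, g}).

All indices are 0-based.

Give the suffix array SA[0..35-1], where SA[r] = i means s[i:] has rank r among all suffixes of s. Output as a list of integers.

rank→(start, suffix):
  0 → (30, 'aagdb')
  1 → (11, 'acaeaddbcfafbaeacefaagdb')
  2 → (26, 'acefaagdb')
  3 → (15, 'addbcfafbaeacefaagdb')
  4 → (24, 'aeacefaagdb')
  5 → (13, 'aeaddbcfafbaeacefaagdb')
  6 → (21, 'afbaeacefaagdb')
  7 → (8, 'afeacaeaddbcfafbaeacefaagdb')
  8 → (31, 'agdb')
  9 → (0, 'agebfbbdafeacaeaddbcfafbaeacefaagdb')
  10 → (34, 'b')
  11 → (23, 'baeacefaagdb')
  12 → (5, 'bbdafeacaeaddbcfafbaeacefaagdb')
  13 → (18, 'bcfafbaeacefaagdb')
  14 → (6, 'bdafeacaeaddbcfafbaeacefaagdb')
  15 → (3, 'bfbbdafeacaeaddbcfafbaeacefaagdb')
  16 → (12, 'caeaddbcfafbaeacefaagdb')
  17 → (27, 'cefaagdb')
  18 → (19, 'cfafbaeacefaagdb')
  19 → (7, 'dafeacaeaddbcfafbaeacefaagdb')
  20 → (33, 'db')
  21 → (17, 'dbcfafbaeacefaagdb')
  22 → (16, 'ddbcfafbaeacefaagdb')
  23 → (10, 'eacaeaddbcfafbaeacefaagdb')
  24 → (25, 'eacefaagdb')
  25 → (14, 'eaddbcfafbaeacefaagdb')
  26 → (2, 'ebfbbdafeacaeaddbcfafbaeacefaagdb')
  27 → (28, 'efaagdb')
  28 → (29, 'faagdb')
  29 → (20, 'fafbaeacefaagdb')
  30 → (22, 'fbaeacefaagdb')
  31 → (4, 'fbbdafeacaeaddbcfafbaeacefaagdb')
  32 → (9, 'feacaeaddbcfafbaeacefaagdb')
  33 → (32, 'gdb')
  34 → (1, 'gebfbbdafeacaeaddbcfafbaeacefaagdb')

[30, 11, 26, 15, 24, 13, 21, 8, 31, 0, 34, 23, 5, 18, 6, 3, 12, 27, 19, 7, 33, 17, 16, 10, 25, 14, 2, 28, 29, 20, 22, 4, 9, 32, 1]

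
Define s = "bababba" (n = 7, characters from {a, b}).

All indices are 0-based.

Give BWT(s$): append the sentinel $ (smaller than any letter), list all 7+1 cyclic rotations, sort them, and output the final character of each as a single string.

rank  rotation  last
    0  $bababba  a
    1  a$bababb  b
    2  ababba$b  b
    3  abba$bab  b
    4  ba$babab  b
    5  bababba$  $
    6  babba$ba  a
    7  bba$baba  a

abbbb$aa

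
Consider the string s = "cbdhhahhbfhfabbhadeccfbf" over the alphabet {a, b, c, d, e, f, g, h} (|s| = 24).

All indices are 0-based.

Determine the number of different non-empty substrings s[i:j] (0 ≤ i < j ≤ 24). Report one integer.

rank | idx | suffix
   0 |  12 | abbhadeccfbf
   1 |  16 | adeccfbf
   2 |   5 | ahhbfhfabbhadeccfbf
   3 |  13 | bbhadeccfbf
   4 |   1 | bdhhahhbfhfabbhadeccfbf
   5 |  22 | bf
   6 |   8 | bfhfabbhadeccfbf
   7 |  14 | bhadeccfbf
   8 |   0 | cbdhhahhbfhfabbhadeccfbf
   9 |  19 | ccfbf
  10 |  20 | cfbf
  11 |  17 | deccfbf
  12 |   2 | dhhahhbfhfabbhadeccfbf
  13 |  18 | eccfbf
  14 |  23 | f
  15 |  11 | fabbhadeccfbf
  16 |  21 | fbf
  17 |   9 | fhfabbhadeccfbf
  18 |  15 | hadeccfbf
  19 |   4 | hahhbfhfabbhadeccfbf
  20 |   7 | hbfhfabbhadeccfbf
  21 |  10 | hfabbhadeccfbf
  22 |   3 | hhahhbfhfabbhadeccfbf
  23 |   6 | hhbfhfabbhadeccfbf

SA = [12, 16, 5, 13, 1, 22, 8, 14, 0, 19, 20, 17, 2, 18, 23, 11, 21, 9, 15, 4, 7, 10, 3, 6]
i: (SA[i-1],SA[i]) lcp shared
  1: (12,16) 1 'a'
  2: (16,5) 1 'a'
  3: (5,13) 0 ''
  4: (13,1) 1 'b'
  5: (1,22) 1 'b'
  6: (22,8) 2 'bf'
  7: (8,14) 1 'b'
  8: (14,0) 0 ''
  9: (0,19) 1 'c'
  10: (19,20) 1 'c'
  11: (20,17) 0 ''
  12: (17,2) 1 'd'
  13: (2,18) 0 ''
  14: (18,23) 0 ''
  15: (23,11) 1 'f'
  16: (11,21) 1 'f'
  17: (21,9) 1 'f'
  18: (9,15) 0 ''
  19: (15,4) 2 'ha'
  20: (4,7) 1 'h'
  21: (7,10) 1 'h'
  22: (10,3) 1 'h'
  23: (3,6) 2 'hh'

n(n+1)/2 = 24·25/2 = 300
Σ LCP = 0 + 1 + 1 + 0 + 1 + 1 + 2 + 1 + 0 + 1 + 1 + 0 + 1 + 0 + 0 + 1 + 1 + 1 + 0 + 2 + 1 + 1 + 1 + 2 = 20
distinct = 300 − 20 = 280

280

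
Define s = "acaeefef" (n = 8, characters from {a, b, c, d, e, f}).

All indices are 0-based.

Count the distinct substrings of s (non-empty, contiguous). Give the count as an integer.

rank | idx | suffix
   0 |   0 | acaeefef
   1 |   2 | aeefef
   2 |   1 | caeefef
   3 |   3 | eefef
   4 |   6 | ef
   5 |   4 | efef
   6 |   7 | f
   7 |   5 | fef

SA = [0, 2, 1, 3, 6, 4, 7, 5]
[i] adj suffixes → lcp
  [1] 0/2 → 1 ('a')
  [2] 2/1 → 0 ('')
  [3] 1/3 → 0 ('')
  [4] 3/6 → 1 ('e')
  [5] 6/4 → 2 ('ef')
  [6] 4/7 → 0 ('')
  [7] 7/5 → 1 ('f')

n(n+1)/2 = 8·9/2 = 36
Σ LCP = 0 + 1 + 0 + 0 + 1 + 2 + 0 + 1 = 5
distinct = 36 − 5 = 31

31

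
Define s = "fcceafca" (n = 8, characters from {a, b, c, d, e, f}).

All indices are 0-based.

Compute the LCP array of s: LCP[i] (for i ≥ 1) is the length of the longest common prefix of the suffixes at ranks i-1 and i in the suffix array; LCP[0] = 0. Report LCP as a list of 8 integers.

[0, 1, 0, 1, 1, 0, 0, 2]

sorted suffixes:
  #0 SA[0]=7  'a'
  #1 SA[1]=4  'afca'
  #2 SA[2]=6  'ca'
  #3 SA[3]=1  'cceafca'
  #4 SA[4]=2  'ceafca'
  #5 SA[5]=3  'eafca'
  #6 SA[6]=5  'fca'
  #7 SA[7]=0  'fcceafca'

SA = [7, 4, 6, 1, 2, 3, 5, 0]
i: (SA[i-1],SA[i]) lcp shared
  1: (7,4) 1 'a'
  2: (4,6) 0 ''
  3: (6,1) 1 'c'
  4: (1,2) 1 'c'
  5: (2,3) 0 ''
  6: (3,5) 0 ''
  7: (5,0) 2 'fc'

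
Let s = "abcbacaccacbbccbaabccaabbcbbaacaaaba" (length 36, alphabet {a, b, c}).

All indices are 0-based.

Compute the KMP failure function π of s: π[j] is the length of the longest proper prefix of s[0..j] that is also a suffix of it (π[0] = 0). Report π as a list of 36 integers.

π[0] = 0
j=1 s[j]='b': π[1]=0 (border '')
j=2 s[j]='c': π[2]=0 (border '')
j=3 s[j]='b': π[3]=0 (border '')
j=4 s[j]='a': π[4]=1 (border 'a')
j=5 s[j]='c': k: 1→0; π[5]=0 (border '')
j=6 s[j]='a': π[6]=1 (border 'a')
j=7 s[j]='c': k: 1→0; π[7]=0 (border '')
j=8 s[j]='c': π[8]=0 (border '')
j=9 s[j]='a': π[9]=1 (border 'a')
j=10 s[j]='c': k: 1→0; π[10]=0 (border '')
j=11 s[j]='b': π[11]=0 (border '')
j=12 s[j]='b': π[12]=0 (border '')
j=13 s[j]='c': π[13]=0 (border '')
j=14 s[j]='c': π[14]=0 (border '')
j=15 s[j]='b': π[15]=0 (border '')
j=16 s[j]='a': π[16]=1 (border 'a')
j=17 s[j]='a': k: 1→0; π[17]=1 (border 'a')
j=18 s[j]='b': π[18]=2 (border 'ab')
j=19 s[j]='c': π[19]=3 (border 'abc')
j=20 s[j]='c': k: 3→0; π[20]=0 (border '')
j=21 s[j]='a': π[21]=1 (border 'a')
j=22 s[j]='a': k: 1→0; π[22]=1 (border 'a')
j=23 s[j]='b': π[23]=2 (border 'ab')
j=24 s[j]='b': k: 2→0; π[24]=0 (border '')
j=25 s[j]='c': π[25]=0 (border '')
j=26 s[j]='b': π[26]=0 (border '')
j=27 s[j]='b': π[27]=0 (border '')
j=28 s[j]='a': π[28]=1 (border 'a')
j=29 s[j]='a': k: 1→0; π[29]=1 (border 'a')
j=30 s[j]='c': k: 1→0; π[30]=0 (border '')
j=31 s[j]='a': π[31]=1 (border 'a')
j=32 s[j]='a': k: 1→0; π[32]=1 (border 'a')
j=33 s[j]='a': k: 1→0; π[33]=1 (border 'a')
j=34 s[j]='b': π[34]=2 (border 'ab')
j=35 s[j]='a': k: 2→0; π[35]=1 (border 'a')

[0, 0, 0, 0, 1, 0, 1, 0, 0, 1, 0, 0, 0, 0, 0, 0, 1, 1, 2, 3, 0, 1, 1, 2, 0, 0, 0, 0, 1, 1, 0, 1, 1, 1, 2, 1]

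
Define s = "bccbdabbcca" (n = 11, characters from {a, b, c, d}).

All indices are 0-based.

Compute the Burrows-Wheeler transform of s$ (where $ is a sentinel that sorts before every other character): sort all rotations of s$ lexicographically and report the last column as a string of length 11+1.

acdab$cccbbb

rank  rotation      last
    0  $bccbdabbcca  a
    1  a$bccbdabbcc  c
    2  abbcca$bccbd  d
    3  bbcca$bccbda  a
    4  bcca$bccbdab  b
    5  bccbdabbcca$  $
    6  bdabbcca$bcc  c
    7  ca$bccbdabbc  c
    8  cbdabbcca$bc  c
    9  cca$bccbdabb  b
   10  ccbdabbcca$b  b
   11  dabbcca$bccb  b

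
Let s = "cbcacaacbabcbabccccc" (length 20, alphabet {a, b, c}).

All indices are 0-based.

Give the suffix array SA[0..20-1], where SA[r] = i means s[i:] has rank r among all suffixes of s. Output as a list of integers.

rank | idx | suffix
   0 |   5 | aacbabcbabccccc
   1 |   9 | abcbabccccc
   2 |  13 | abccccc
   3 |   3 | acaacbabcbabccccc
   4 |   6 | acbabcbabccccc
   5 |   8 | babcbabccccc
   6 |  12 | babccccc
   7 |   1 | bcacaacbabcbabccccc
   8 |  10 | bcbabccccc
   9 |  14 | bccccc
  10 |  19 | c
  11 |   4 | caacbabcbabccccc
  12 |   2 | cacaacbabcbabccccc
  13 |   7 | cbabcbabccccc
  14 |  11 | cbabccccc
  15 |   0 | cbcacaacbabcbabccccc
  16 |  18 | cc
  17 |  17 | ccc
  18 |  16 | cccc
  19 |  15 | ccccc

[5, 9, 13, 3, 6, 8, 12, 1, 10, 14, 19, 4, 2, 7, 11, 0, 18, 17, 16, 15]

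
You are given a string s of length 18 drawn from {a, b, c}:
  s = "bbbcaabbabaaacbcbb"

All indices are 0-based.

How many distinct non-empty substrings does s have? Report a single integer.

147

rank→(start, suffix):
  0 → (10, 'aaacbcbb')
  1 → (4, 'aabbabaaacbcbb')
  2 → (11, 'aacbcbb')
  3 → (8, 'abaaacbcbb')
  4 → (5, 'abbabaaacbcbb')
  5 → (12, 'acbcbb')
  6 → (17, 'b')
  7 → (9, 'baaacbcbb')
  8 → (7, 'babaaacbcbb')
  9 → (16, 'bb')
  10 → (6, 'bbabaaacbcbb')
  11 → (0, 'bbbcaabbabaaacbcbb')
  12 → (1, 'bbcaabbabaaacbcbb')
  13 → (2, 'bcaabbabaaacbcbb')
  14 → (14, 'bcbb')
  15 → (3, 'caabbabaaacbcbb')
  16 → (15, 'cbb')
  17 → (13, 'cbcbb')

SA = [10, 4, 11, 8, 5, 12, 17, 9, 7, 16, 6, 0, 1, 2, 14, 3, 15, 13]
i: (SA[i-1],SA[i]) lcp shared
  1: (10,4) 2 'aa'
  2: (4,11) 2 'aa'
  3: (11,8) 1 'a'
  4: (8,5) 2 'ab'
  5: (5,12) 1 'a'
  6: (12,17) 0 ''
  7: (17,9) 1 'b'
  8: (9,7) 2 'ba'
  9: (7,16) 1 'b'
  10: (16,6) 2 'bb'
  11: (6,0) 2 'bb'
  12: (0,1) 2 'bb'
  13: (1,2) 1 'b'
  14: (2,14) 2 'bc'
  15: (14,3) 0 ''
  16: (3,15) 1 'c'
  17: (15,13) 2 'cb'

n(n+1)/2 = 18·19/2 = 171
Σ LCP = 0 + 2 + 2 + 1 + 2 + 1 + 0 + 1 + 2 + 1 + 2 + 2 + 2 + 1 + 2 + 0 + 1 + 2 = 24
distinct = 171 − 24 = 147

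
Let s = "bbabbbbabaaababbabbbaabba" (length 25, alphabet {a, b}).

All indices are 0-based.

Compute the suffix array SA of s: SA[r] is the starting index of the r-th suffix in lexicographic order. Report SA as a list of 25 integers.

rank→(start, suffix):
  0 → (24, 'a')
  1 → (9, 'aaababbabbbaabba')
  2 → (10, 'aababbabbbaabba')
  3 → (20, 'aabba')
  4 → (7, 'abaaababbabbbaabba')
  5 → (11, 'ababbabbbaabba')
  6 → (21, 'abba')
  7 → (13, 'abbabbbaabba')
  8 → (16, 'abbbaabba')
  9 → (2, 'abbbbabaaababbabbbaabba')
  10 → (23, 'ba')
  11 → (8, 'baaababbabbbaabba')
  12 → (19, 'baabba')
  13 → (6, 'babaaababbabbbaabba')
  14 → (12, 'babbabbbaabba')
  15 → (15, 'babbbaabba')
  16 → (1, 'babbbbabaaababbabbbaabba')
  17 → (22, 'bba')
  18 → (18, 'bbaabba')
  19 → (5, 'bbabaaababbabbbaabba')
  20 → (14, 'bbabbbaabba')
  21 → (0, 'bbabbbbabaaababbabbbaabba')
  22 → (17, 'bbbaabba')
  23 → (4, 'bbbabaaababbabbbaabba')
  24 → (3, 'bbbbabaaababbabbbaabba')

[24, 9, 10, 20, 7, 11, 21, 13, 16, 2, 23, 8, 19, 6, 12, 15, 1, 22, 18, 5, 14, 0, 17, 4, 3]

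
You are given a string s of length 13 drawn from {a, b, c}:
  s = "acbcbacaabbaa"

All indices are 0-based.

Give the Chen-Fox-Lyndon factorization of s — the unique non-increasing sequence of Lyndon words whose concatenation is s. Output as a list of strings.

["acbcb", "ac", "aabb", "a", "a"]

emit factor 1: 'acbcb' (i=0, period=5)
emit factor 2: 'ac' (i=5, period=2)
emit factor 3: 'aabb' (i=7, period=4)
emit factor 4: 'a' (i=11, period=1)
emit factor 5: 'a' (i=12, period=1)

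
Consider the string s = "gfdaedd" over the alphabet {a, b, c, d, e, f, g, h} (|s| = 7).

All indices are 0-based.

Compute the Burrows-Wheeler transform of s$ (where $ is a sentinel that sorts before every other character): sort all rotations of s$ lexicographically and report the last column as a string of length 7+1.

rank  rotation  last
    0  $gfdaedd  d
    1  aedd$gfd  d
    2  d$gfdaed  d
    3  daedd$gf  f
    4  dd$gfdae  e
    5  edd$gfda  a
    6  fdaedd$g  g
    7  gfdaedd$  $

dddfeag$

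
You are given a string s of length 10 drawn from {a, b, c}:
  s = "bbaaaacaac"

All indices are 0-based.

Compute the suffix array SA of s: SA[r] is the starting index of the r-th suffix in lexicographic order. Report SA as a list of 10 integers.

[2, 3, 7, 4, 8, 5, 1, 0, 9, 6]

sorted suffixes:
  #0 SA[0]=2  'aaaacaac'
  #1 SA[1]=3  'aaacaac'
  #2 SA[2]=7  'aac'
  #3 SA[3]=4  'aacaac'
  #4 SA[4]=8  'ac'
  #5 SA[5]=5  'acaac'
  #6 SA[6]=1  'baaaacaac'
  #7 SA[7]=0  'bbaaaacaac'
  #8 SA[8]=9  'c'
  #9 SA[9]=6  'caac'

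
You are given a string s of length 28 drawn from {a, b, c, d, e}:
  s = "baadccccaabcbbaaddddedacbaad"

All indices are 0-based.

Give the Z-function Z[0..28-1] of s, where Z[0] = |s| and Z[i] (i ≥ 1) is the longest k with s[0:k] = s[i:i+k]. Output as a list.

[28, 0, 0, 0, 0, 0, 0, 0, 0, 0, 1, 0, 1, 4, 0, 0, 0, 0, 0, 0, 0, 0, 0, 0, 4, 0, 0, 0]

Z[0]=28
i=1: fresh scan; Z[1]=0
i=2: fresh scan; Z[2]=0
i=3: fresh scan; Z[3]=0
i=4: fresh scan; Z[4]=0
i=5: fresh scan; Z[5]=0
i=6: fresh scan; Z[6]=0
i=7: fresh scan; Z[7]=0
i=8: fresh scan; Z[8]=0
i=9: fresh scan; Z[9]=0
i=10: fresh scan; Z[10]=1 extend→box=[10,11)
i=11: fresh scan; Z[11]=0
i=12: fresh scan; Z[12]=1 extend→box=[12,13)
i=13: fresh scan; Z[13]=4 extend→box=[13,17)
i=14: min(r-i=3, Z[1]=0)=0; Z[14]=0
i=15: min(r-i=2, Z[2]=0)=0; Z[15]=0
i=16: min(r-i=1, Z[3]=0)=0; Z[16]=0
i=17: fresh scan; Z[17]=0
i=18: fresh scan; Z[18]=0
i=19: fresh scan; Z[19]=0
i=20: fresh scan; Z[20]=0
i=21: fresh scan; Z[21]=0
i=22: fresh scan; Z[22]=0
i=23: fresh scan; Z[23]=0
i=24: fresh scan; Z[24]=4 extend→box=[24,28)
i=25: min(r-i=3, Z[1]=0)=0; Z[25]=0
i=26: min(r-i=2, Z[2]=0)=0; Z[26]=0
i=27: min(r-i=1, Z[3]=0)=0; Z[27]=0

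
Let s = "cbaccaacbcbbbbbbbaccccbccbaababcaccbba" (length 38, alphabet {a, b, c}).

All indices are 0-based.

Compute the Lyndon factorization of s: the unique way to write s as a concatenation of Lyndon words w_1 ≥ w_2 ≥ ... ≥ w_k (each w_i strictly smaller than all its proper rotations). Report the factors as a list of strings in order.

["c", "b", "acc", "aacbcbbbbbbbaccccbccb", "aababcaccbb", "a"]

emit factor 1: 'c' (i=0, period=1)
emit factor 2: 'b' (i=1, period=1)
emit factor 3: 'acc' (i=2, period=3)
emit factor 4: 'aacbcbbbbbbbaccccbccb' (i=5, period=21)
emit factor 5: 'aababcaccbb' (i=26, period=11)
emit factor 6: 'a' (i=37, period=1)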